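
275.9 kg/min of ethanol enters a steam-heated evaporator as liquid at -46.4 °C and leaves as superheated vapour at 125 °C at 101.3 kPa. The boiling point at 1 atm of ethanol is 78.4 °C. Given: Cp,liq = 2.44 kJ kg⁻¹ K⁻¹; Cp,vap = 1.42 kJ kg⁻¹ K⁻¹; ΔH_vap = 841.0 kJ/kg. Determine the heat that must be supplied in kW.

liquid -46.4→78.4 °C: 304.51 kJ/kg
vaporisation at 78.4 °C: 841 kJ/kg
vapour 78.4→125 °C: 66.172 kJ/kg
Δh = 304.51 + 841 + 66.172 = 1211.7 kJ/kg
Q = ṁ·Δh = 275.9 kg/min × 1211.7 kJ/kg = 334300 kJ/min
|Q| = 5571.7 kW

Q = 5570 kW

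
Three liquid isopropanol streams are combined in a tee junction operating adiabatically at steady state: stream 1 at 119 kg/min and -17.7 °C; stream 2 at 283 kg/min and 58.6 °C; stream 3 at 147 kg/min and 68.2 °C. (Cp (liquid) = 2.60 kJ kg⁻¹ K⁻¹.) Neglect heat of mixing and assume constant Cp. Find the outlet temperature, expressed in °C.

No heat crosses the boundary, so H_out = H_in.
T_out = Σ ṁᵢCp,ᵢTᵢ / Σ ṁᵢCp,ᵢ
      = 63708 / 1427.4 = 44.632 °C

T_out = 44.6 °C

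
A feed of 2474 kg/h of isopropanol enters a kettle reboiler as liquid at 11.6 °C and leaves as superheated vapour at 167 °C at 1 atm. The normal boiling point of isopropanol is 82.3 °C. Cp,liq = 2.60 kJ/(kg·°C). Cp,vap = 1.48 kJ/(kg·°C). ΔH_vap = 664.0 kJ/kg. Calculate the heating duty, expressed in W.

Q = 669000 W

liquid 11.6→82.3 °C: 183.82 kJ/kg
vaporisation at 82.3 °C: 664 kJ/kg
vapour 82.3→167 °C: 125.36 kJ/kg
Δh = 183.82 + 664 + 125.36 = 973.18 kJ/kg
Q = ṁ·Δh = 2474 kg/h × 973.18 kJ/kg = 2.4076e+06 kJ/h
|Q| = 668.79 kW = 668790 W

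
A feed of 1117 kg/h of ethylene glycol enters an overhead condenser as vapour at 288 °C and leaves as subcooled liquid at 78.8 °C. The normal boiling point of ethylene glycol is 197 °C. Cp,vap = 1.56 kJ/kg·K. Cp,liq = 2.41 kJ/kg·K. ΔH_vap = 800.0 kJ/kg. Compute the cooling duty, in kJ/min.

Q_c = 22800 kJ/min

vapour 288→197 °C: -141.96 kJ/kg
condensation at 197 °C: -800 kJ/kg
liquid 197→78.8 °C: -284.86 kJ/kg
Δh = -141.96 + -800 + -284.86 = -1226.8 kJ/kg
Q = ṁ·Δh = 1117 kg/h × -1226.8 kJ/kg = -1.3704e+06 kJ/h
|Q| = 380.66 kW = 22839 kJ/min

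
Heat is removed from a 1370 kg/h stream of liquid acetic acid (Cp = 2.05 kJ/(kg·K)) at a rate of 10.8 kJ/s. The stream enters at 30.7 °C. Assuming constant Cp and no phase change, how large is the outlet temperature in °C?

Q = 10.8 kJ/s = 38880 kJ/h
ΔT = Q/(ṁ·Cp) = 38880/(1370×2.05) = 13.844 K
T_out = 30.7 − 13.844 = 16.856 °C

T_out = 16.9 °C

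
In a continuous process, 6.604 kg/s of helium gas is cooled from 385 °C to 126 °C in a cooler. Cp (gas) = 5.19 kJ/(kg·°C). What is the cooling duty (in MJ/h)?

Q_c = 32000 MJ/h

Q = ṁ·Cp·ΔT = 6.604 × 5.19 × (126 − 385) = -8877.2 kJ/s
Cooling duty = 31958 MJ/h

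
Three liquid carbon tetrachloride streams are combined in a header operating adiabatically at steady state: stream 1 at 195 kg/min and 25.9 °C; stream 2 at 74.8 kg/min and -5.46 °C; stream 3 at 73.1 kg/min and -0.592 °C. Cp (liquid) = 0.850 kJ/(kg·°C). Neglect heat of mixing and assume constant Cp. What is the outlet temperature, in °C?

T_out = 13.4 °C

Energy balance with Q = 0: Σ ṁᵢCp,ᵢ(T_out − Tᵢ) = 0
Σ ṁᵢCp,ᵢTᵢ = 195×0.850×25.9 + 74.8×0.850×-5.46 + 73.1×0.850×-0.592 = 3909
Σ ṁᵢCp,ᵢ = 195×0.850 + 74.8×0.850 + 73.1×0.850 = 291.46
T_out = 3909 / 291.46 = 13.412 °C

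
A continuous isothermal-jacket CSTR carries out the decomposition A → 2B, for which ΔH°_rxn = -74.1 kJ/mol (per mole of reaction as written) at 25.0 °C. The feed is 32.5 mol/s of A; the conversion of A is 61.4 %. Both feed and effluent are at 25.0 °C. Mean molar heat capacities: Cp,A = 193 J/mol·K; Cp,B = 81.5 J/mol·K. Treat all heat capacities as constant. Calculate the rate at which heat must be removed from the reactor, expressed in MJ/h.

Extent of reaction ξ = 0.614 × 32.5 = 19.955 mol/s
Reaction term: ξ·ΔH°_rxn = 19.955 × -74.1 = -1478.7 kJ/s
Q = ΔH = -1478.7 kJ/s = -1478.7 kW
Heat removed = 5323.2 MJ/h

Q_out = 5320 MJ/h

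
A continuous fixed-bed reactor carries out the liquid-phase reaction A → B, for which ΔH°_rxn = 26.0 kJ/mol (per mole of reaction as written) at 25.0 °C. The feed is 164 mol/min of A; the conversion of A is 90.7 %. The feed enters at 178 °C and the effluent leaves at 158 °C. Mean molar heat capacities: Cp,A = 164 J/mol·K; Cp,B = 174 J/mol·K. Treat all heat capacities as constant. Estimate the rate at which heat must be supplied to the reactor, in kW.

Extent of reaction ξ = 0.907 × 164 = 148.75 mol/min
Reaction term: ξ·ΔH°_rxn = 148.75 × 26.0 = 3867.4 kJ/min
Sensible, feed 178→25 °C: -4115.1 kJ/min
Outlet flows (mol/min): A 15.252, B 148.75
Sensible, products 25→158 °C: 3775 kJ/min
Q = ΔH = 3527.4 kJ/min = 58.789 kW
Heat supplied = 58.789 kW

Q_in = 58.8 kW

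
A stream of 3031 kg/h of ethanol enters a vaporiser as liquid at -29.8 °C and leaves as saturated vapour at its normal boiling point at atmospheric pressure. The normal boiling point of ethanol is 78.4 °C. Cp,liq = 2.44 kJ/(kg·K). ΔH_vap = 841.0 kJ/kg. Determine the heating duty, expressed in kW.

liquid -29.8→78.4 °C: 264.01 kJ/kg
vaporisation at 78.4 °C: 841 kJ/kg
Δh = 264.01 + 841 = 1105 kJ/kg
Q = ṁ·Δh = 3031 kg/h × 1105 kJ/kg = 3.3493e+06 kJ/h
|Q| = 930.36 kW

Q = 930 kW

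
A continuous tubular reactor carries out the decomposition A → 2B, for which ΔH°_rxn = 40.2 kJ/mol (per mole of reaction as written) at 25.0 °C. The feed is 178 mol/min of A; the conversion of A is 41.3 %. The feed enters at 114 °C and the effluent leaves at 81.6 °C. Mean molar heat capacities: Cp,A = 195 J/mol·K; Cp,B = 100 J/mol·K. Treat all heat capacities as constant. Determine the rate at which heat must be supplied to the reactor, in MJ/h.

Extent of reaction ξ = 0.413 × 178 = 73.514 mol/min
Reaction term: ξ·ΔH°_rxn = 73.514 × 40.2 = 2955.3 kJ/min
Sensible, feed 114→25 °C: -3089.2 kJ/min
Outlet flows (mol/min): A 104.49, B 147.03
Sensible, products 25→81.6 °C: 1985.4 kJ/min
Q = ΔH = 1851.5 kJ/min = 30.858 kW
Heat supplied = 111.09 MJ/h

Q_in = 111 MJ/h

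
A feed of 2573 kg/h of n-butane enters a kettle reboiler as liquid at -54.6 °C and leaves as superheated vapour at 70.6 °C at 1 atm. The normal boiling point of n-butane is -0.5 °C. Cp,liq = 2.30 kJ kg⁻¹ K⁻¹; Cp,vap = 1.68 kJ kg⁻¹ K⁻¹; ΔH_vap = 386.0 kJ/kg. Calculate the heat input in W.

liquid -54.6→-0.5 °C: 124.43 kJ/kg
vaporisation at -0.5 °C: 386 kJ/kg
vapour -0.5→70.6 °C: 119.45 kJ/kg
Δh = 124.43 + 386 + 119.45 = 629.88 kJ/kg
Q = ṁ·Δh = 2573 kg/h × 629.88 kJ/kg = 1.6207e+06 kJ/h
|Q| = 450.19 kW = 450190 W

Q = 450000 W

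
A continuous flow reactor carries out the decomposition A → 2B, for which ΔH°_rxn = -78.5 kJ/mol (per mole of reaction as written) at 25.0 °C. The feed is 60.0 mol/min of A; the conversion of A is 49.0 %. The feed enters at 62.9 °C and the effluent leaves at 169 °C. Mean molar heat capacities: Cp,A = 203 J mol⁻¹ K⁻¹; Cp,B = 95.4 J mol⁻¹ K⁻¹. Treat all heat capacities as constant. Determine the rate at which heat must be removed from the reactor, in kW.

Q_out = 17.8 kW

Extent of reaction ξ = 0.490 × 60.0 = 29.4 mol/min
Reaction term: ξ·ΔH°_rxn = 29.4 × -78.5 = -2307.9 kJ/min
Sensible, feed 62.9→25 °C: -461.62 kJ/min
Outlet flows (mol/min): A 30.6, B 58.8
Sensible, products 25→169 °C: 1702.3 kJ/min
Q = ΔH = -1067.3 kJ/min = -17.788 kW
Heat removed = 17.788 kW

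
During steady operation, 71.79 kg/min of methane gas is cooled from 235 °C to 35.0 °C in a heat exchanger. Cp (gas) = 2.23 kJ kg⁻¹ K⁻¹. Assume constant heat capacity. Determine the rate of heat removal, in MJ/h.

Q_c = 1920 MJ/h

Q = ṁ·Cp·ΔT = 71.79 × 2.23 × (35.0 − 235) = -32018 kJ/min
Converting: 32018 / 60 s = 533.64 kW
Cooling duty = 1921.1 MJ/h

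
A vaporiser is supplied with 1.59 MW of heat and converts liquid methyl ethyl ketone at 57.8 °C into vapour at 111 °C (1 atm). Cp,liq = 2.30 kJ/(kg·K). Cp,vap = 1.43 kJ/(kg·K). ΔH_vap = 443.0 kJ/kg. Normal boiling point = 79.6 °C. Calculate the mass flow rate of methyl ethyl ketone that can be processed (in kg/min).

Δh = 2.30×(79.6−57.8) + 443.0 + 1.43×(111−79.6) = 538.04 kJ/kg
Q = 1.59 MW = 1590 kJ/s = 95400 kJ/min
ṁ = Q/Δh = 95400 / 538.04 = 177.31 kg/min

ṁ = 177 kg/min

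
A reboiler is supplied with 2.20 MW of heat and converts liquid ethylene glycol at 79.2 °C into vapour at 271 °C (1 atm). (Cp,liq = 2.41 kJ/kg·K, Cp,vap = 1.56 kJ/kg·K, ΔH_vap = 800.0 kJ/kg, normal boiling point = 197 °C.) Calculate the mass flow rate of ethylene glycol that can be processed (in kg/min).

Δh = 2.41×(197−79.2) + 800.0 + 1.56×(271−197) = 1199.3 kJ/kg
Q = 2.20 MW = 2200 kJ/s = 132000 kJ/min
ṁ = Q/Δh = 132000 / 1199.3 = 110.06 kg/min

ṁ = 110 kg/min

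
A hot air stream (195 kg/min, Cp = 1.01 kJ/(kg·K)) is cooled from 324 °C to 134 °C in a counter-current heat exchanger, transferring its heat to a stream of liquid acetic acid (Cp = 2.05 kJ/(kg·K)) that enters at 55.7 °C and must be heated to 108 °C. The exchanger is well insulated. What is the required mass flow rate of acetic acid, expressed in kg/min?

ṁ_c = 349 kg/min

Heat released by hot stream: Q = 195 × 1.01 × (324 − 134) = 37420 kJ/min
Energy balance on cold side (adiabatic exchanger): Q = ṁ_c·Cp_c·(T_c,out − T_c,in)
ṁ_c = 37420 / [2.05 × (108 − 55.7)] = 349.02 kg/min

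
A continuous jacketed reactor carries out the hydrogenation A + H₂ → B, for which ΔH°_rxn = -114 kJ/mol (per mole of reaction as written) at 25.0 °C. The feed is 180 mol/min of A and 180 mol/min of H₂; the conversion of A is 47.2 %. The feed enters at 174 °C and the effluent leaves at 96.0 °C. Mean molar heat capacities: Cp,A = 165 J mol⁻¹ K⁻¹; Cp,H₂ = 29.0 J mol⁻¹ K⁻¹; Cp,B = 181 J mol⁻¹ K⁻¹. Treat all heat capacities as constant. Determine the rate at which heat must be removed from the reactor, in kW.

Extent of reaction ξ = 0.472 × 180 = 84.96 mol/min
Reaction term: ξ·ΔH°_rxn = 84.96 × -114 = -9685.4 kJ/min
Sensible, feed 174→25 °C: -5203.1 kJ/min
Outlet flows (mol/min): A 95.04, H₂ 95.04, B 84.96
Sensible, products 25→96.0 °C: 2400.9 kJ/min
Q = ΔH = -12488 kJ/min = -208.13 kW
Heat removed = 208.13 kW

Q_out = 208 kW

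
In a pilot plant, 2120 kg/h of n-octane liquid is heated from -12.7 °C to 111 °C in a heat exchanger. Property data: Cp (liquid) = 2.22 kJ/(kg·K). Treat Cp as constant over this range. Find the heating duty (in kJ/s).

Q = ṁ·Cp·ΔT = 2120 × 2.22 × (111 − -12.7) = 582180 kJ/h
Converting: 582180 / 3600 s = 161.72 kW

Q = 162 kJ/s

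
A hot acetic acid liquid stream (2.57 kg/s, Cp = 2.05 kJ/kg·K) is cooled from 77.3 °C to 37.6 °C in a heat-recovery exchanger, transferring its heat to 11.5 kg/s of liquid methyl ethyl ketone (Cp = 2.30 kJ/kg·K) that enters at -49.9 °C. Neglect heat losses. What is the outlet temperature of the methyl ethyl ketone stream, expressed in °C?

T_c,out = -42.0 °C

Heat released by hot stream: Q = 2.57 × 2.05 × (77.3 − 37.6) = 209.16 kJ/s
Energy balance on cold side (adiabatic exchanger): Q = ṁ_c·Cp_c·(T_c,out − T_c,in)
T_c,out = -49.9 + 209.16/(11.5 × 2.30) = -41.992 °C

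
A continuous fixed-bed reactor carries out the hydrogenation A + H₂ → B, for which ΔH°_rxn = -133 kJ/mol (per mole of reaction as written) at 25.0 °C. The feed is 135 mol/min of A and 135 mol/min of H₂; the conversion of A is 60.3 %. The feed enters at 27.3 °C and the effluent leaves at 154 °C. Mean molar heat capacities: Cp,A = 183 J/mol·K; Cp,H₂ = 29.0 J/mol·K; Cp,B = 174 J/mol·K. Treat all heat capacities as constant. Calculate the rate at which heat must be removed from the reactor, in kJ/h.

Q_out = 456000 kJ/h

Extent of reaction ξ = 0.603 × 135 = 81.405 mol/min
Reaction term: ξ·ΔH°_rxn = 81.405 × -133 = -10827 kJ/min
Sensible, feed 27.3→25 °C: -65.826 kJ/min
Outlet flows (mol/min): A 53.595, H₂ 53.595, B 81.405
Sensible, products 25→154 °C: 3292.9 kJ/min
Q = ΔH = -7599.8 kJ/min = -126.66 kW
Heat removed = 455990 kJ/h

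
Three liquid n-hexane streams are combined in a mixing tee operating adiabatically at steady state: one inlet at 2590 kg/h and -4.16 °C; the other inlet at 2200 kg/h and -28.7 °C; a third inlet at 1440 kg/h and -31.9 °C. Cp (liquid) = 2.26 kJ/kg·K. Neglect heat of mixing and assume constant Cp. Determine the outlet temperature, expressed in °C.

T_out = -19.2 °C

Adiabatic, steady state ⇒ Σ ṁᵢCp,ᵢ(T_out − Tᵢ) = 0
Σ ṁᵢCp,ᵢTᵢ = 2590×2.26×-4.16 + 2200×2.26×-28.7 + 1440×2.26×-31.9 = -270860
Σ ṁᵢCp,ᵢ = 2590×2.26 + 2200×2.26 + 1440×2.26 = 14080
T_out = -270860 / 14080 = -19.238 °C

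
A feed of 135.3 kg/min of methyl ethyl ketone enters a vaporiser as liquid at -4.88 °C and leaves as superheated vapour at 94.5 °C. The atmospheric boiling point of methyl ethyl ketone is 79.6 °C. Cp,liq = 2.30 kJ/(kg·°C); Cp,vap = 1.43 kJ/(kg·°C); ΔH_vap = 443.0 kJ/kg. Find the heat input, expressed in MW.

Q = 1.49 MW

liquid -4.88→79.6 °C: 194.3 kJ/kg
vaporisation at 79.6 °C: 443 kJ/kg
vapour 79.6→94.5 °C: 21.307 kJ/kg
Δh = 194.3 + 443 + 21.307 = 658.61 kJ/kg
Q = ṁ·Δh = 135.3 kg/min × 658.61 kJ/kg = 89110 kJ/min
|Q| = 1485.2 kW = 1.4852 MW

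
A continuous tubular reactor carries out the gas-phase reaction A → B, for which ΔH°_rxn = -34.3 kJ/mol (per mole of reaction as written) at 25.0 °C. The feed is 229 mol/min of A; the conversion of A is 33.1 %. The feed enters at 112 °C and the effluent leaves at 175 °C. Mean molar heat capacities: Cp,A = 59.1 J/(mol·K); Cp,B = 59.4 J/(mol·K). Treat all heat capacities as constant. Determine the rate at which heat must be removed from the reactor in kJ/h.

Extent of reaction ξ = 0.331 × 229 = 75.799 mol/min
Reaction term: ξ·ΔH°_rxn = 75.799 × -34.3 = -2599.9 kJ/min
Sensible, feed 112→25 °C: -1177.4 kJ/min
Outlet flows (mol/min): A 153.2, B 75.799
Sensible, products 25→175 °C: 2033.5 kJ/min
Q = ΔH = -1743.9 kJ/min = -29.064 kW
Heat removed = 104630 kJ/h

Q_out = 105000 kJ/h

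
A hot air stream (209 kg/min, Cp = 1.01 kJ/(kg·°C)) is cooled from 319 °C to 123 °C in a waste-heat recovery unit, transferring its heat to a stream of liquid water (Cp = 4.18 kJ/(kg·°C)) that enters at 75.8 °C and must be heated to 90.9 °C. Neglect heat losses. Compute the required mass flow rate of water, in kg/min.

Heat released by hot stream: Q = 209 × 1.01 × (319 − 123) = 41374 kJ/min
Energy balance on cold side (adiabatic exchanger): Q = ṁ_c·Cp_c·(T_c,out − T_c,in)
ṁ_c = 41374 / [4.18 × (90.9 − 75.8)] = 655.5 kg/min

ṁ_c = 655 kg/min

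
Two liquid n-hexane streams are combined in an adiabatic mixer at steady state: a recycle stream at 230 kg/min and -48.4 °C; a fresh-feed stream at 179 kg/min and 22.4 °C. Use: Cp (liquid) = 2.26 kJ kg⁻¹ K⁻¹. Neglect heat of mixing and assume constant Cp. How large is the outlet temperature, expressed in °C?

T_out = -17.4 °C

Adiabatic, steady state ⇒ Σ ṁᵢCp,ᵢ(T_out − Tᵢ) = 0
Σ ṁᵢCp,ᵢTᵢ = 230×2.26×-48.4 + 179×2.26×22.4 = -16097
Σ ṁᵢCp,ᵢ = 230×2.26 + 179×2.26 = 924.34
T_out = -16097 / 924.34 = -17.414 °C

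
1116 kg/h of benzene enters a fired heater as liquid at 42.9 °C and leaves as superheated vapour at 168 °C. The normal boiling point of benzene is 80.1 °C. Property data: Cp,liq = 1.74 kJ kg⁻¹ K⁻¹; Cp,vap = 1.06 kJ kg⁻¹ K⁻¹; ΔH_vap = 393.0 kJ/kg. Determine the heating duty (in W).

Q = 171000 W

liquid 42.9→80.1 °C: 64.728 kJ/kg
vaporisation at 80.1 °C: 393 kJ/kg
vapour 80.1→168 °C: 93.174 kJ/kg
Δh = 64.728 + 393 + 93.174 = 550.9 kJ/kg
Q = ṁ·Δh = 1116 kg/h × 550.9 kJ/kg = 614810 kJ/h
|Q| = 170.78 kW = 170780 W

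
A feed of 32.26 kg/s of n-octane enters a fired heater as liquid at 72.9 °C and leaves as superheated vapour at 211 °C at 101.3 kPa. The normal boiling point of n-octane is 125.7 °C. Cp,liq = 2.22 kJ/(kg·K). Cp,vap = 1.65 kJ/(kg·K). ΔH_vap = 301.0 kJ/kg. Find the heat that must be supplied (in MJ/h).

Q = 64900 MJ/h

liquid 72.9→125.7 °C: 117.22 kJ/kg
vaporisation at 125.7 °C: 301 kJ/kg
vapour 125.7→211 °C: 140.74 kJ/kg
Δh = 117.22 + 301 + 140.74 = 558.96 kJ/kg
Q = ṁ·Δh = 32.26 kg/s × 558.96 kJ/kg = 18032 kJ/s
|Q| = 18032 kW = 64915 MJ/h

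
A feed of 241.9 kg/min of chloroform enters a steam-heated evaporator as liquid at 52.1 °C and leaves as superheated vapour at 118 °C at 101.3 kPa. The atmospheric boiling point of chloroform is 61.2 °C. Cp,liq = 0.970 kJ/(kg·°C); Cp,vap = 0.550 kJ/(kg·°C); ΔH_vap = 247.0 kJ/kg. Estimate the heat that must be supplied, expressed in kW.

Q = 1160 kW

liquid 52.1→61.2 °C: 8.827 kJ/kg
vaporisation at 61.2 °C: 247 kJ/kg
vapour 61.2→118 °C: 31.24 kJ/kg
Δh = 8.827 + 247 + 31.24 = 287.07 kJ/kg
Q = ṁ·Δh = 241.9 kg/min × 287.07 kJ/kg = 69442 kJ/min
|Q| = 1157.4 kW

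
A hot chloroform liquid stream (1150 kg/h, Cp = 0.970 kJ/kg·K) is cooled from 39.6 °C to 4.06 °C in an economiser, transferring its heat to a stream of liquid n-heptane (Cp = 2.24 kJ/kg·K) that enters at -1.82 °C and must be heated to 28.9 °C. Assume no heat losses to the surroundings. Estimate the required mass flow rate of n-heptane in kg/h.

Heat released by hot stream: Q = 1150 × 0.970 × (39.6 − 4.06) = 39645 kJ/h
Energy balance on cold side (adiabatic exchanger): Q = ṁ_c·Cp_c·(T_c,out − T_c,in)
ṁ_c = 39645 / [2.24 × (28.9 − -1.82)] = 576.13 kg/h

ṁ_c = 576 kg/h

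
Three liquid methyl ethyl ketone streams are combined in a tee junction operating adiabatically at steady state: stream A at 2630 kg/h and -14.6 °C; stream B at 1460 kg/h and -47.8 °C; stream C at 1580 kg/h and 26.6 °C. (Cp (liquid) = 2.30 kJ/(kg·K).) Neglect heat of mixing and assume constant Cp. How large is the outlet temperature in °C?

T_out = -11.7 °C

Adiabatic, steady state ⇒ Σ ṁᵢCp,ᵢ(T_out − Tᵢ) = 0
Σ ṁᵢCp,ᵢTᵢ = 2630×2.30×-14.6 + 1460×2.30×-47.8 + 1580×2.30×26.6 = -152160
Σ ṁᵢCp,ᵢ = 2630×2.30 + 1460×2.30 + 1580×2.30 = 13041
T_out = -152160 / 13041 = -11.668 °C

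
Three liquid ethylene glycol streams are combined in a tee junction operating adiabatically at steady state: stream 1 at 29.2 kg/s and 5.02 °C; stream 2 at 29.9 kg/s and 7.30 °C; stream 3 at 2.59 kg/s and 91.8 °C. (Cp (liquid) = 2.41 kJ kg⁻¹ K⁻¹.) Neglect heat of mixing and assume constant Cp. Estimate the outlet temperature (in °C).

T_out = 9.77 °C

Energy balance with Q = 0: Σ ṁᵢCp,ᵢ(T_out − Tᵢ) = 0
Σ ṁᵢCp,ᵢTᵢ = 29.2×2.41×5.02 + 29.9×2.41×7.30 + 2.59×2.41×91.8 = 1452.3
Σ ṁᵢCp,ᵢ = 29.2×2.41 + 29.9×2.41 + 2.59×2.41 = 148.67
T_out = 1452.3 / 148.67 = 9.7685 °C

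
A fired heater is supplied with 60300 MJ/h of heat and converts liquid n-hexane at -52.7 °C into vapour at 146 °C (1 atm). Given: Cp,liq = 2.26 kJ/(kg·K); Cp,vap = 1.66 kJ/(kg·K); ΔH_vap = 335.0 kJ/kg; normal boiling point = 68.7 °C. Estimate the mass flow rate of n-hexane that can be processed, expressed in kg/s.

Δh = 2.26×(68.7−-52.7) + 335.0 + 1.66×(146−68.7) = 737.68 kJ/kg
Q = 60300 MJ/h = 16750 kJ/s = 16750 kJ/s
ṁ = Q/Δh = 16750 / 737.68 = 22.706 kg/s

ṁ = 22.7 kg/s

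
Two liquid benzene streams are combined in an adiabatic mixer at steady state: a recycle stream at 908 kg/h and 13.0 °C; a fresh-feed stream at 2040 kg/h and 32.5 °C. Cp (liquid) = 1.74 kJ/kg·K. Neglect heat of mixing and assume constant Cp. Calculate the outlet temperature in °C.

T_out = 26.5 °C

Adiabatic, steady state ⇒ Σ ṁᵢCp,ᵢ(T_out − Tᵢ) = 0
T_out = Σ ṁᵢCp,ᵢTᵢ / Σ ṁᵢCp,ᵢ
      = 135900 / 5129.5 = 26.494 °C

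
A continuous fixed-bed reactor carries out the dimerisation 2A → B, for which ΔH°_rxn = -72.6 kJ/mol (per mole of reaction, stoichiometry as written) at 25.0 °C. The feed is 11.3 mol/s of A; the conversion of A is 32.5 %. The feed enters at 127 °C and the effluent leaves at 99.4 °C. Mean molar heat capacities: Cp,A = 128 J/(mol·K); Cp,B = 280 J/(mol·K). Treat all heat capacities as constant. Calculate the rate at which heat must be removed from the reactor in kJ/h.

Q_out = 612000 kJ/h

Extent of reaction ξ = 0.325 × 11.3 / 2 = 1.8363 mol/s
Reaction term: ξ·ΔH°_rxn = 1.8363 × -72.6 = -133.31 kJ/s
Sensible, feed 127→25 °C: -147.53 kJ/s
Outlet flows (mol/s): A 7.6275, B 1.8363
Sensible, products 25→99.4 °C: 110.89 kJ/s
Q = ΔH = -169.95 kJ/s = -169.95 kW
Heat removed = 611830 kJ/h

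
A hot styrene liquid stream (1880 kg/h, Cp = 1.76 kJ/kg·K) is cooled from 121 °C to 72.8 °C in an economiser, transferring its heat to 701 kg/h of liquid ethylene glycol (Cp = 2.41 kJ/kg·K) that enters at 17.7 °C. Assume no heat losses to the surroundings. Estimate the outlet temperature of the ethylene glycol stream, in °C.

Heat released by hot stream: Q = 1880 × 1.76 × (121 − 72.8) = 159480 kJ/h
Energy balance on cold side (adiabatic exchanger): Q = ṁ_c·Cp_c·(T_c,out − T_c,in)
T_c,out = 17.7 + 159480/(701 × 2.41) = 112.1 °C

T_c,out = 112 °C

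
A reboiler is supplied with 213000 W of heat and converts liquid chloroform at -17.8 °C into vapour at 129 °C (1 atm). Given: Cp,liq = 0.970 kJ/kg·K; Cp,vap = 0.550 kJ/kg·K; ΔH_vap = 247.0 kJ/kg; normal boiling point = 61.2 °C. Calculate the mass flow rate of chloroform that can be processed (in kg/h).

ṁ = 2120 kg/h

Δh = 0.970×(61.2−-17.8) + 247.0 + 0.550×(129−61.2) = 360.92 kJ/kg
Q = 213000 W = 213 kJ/s = 766800 kJ/h
ṁ = Q/Δh = 766800 / 360.92 = 2124.6 kg/h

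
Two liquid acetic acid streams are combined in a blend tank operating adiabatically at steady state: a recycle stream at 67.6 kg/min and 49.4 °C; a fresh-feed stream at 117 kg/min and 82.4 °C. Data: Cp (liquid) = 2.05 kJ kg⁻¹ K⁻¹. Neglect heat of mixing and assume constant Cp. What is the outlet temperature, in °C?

Energy balance with Q = 0: Σ ṁᵢCp,ᵢ(T_out − Tᵢ) = 0
T_out = Σ ṁᵢCp,ᵢTᵢ / Σ ṁᵢCp,ᵢ
      = 26609 / 378.43 = 70.315 °C

T_out = 70.3 °C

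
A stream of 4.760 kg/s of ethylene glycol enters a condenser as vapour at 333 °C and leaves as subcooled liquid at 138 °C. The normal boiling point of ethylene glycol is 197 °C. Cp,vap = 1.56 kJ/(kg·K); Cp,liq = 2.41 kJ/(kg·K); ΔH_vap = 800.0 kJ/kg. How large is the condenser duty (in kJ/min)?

vapour 333→197 °C: -212.16 kJ/kg
condensation at 197 °C: -800 kJ/kg
liquid 197→138 °C: -142.19 kJ/kg
Δh = -212.16 + -800 + -142.19 = -1154.3 kJ/kg
Q = ṁ·Δh = 4.760 kg/s × -1154.3 kJ/kg = -5494.7 kJ/s
|Q| = 5494.7 kW = 329680 kJ/min

Q_c = 330000 kJ/min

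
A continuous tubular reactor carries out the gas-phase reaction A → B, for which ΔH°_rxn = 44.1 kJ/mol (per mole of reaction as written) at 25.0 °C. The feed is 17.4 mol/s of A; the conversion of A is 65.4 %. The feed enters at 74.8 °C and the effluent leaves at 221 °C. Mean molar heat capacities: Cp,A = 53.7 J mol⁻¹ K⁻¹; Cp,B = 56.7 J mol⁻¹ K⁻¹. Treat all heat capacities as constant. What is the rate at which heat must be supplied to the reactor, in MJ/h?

Q_in = 2320 MJ/h

Extent of reaction ξ = 0.654 × 17.4 = 11.38 mol/s
Reaction term: ξ·ΔH°_rxn = 11.38 × 44.1 = 501.84 kJ/s
Sensible, feed 74.8→25 °C: -46.532 kJ/s
Outlet flows (mol/s): A 6.0204, B 11.38
Sensible, products 25→221 °C: 189.83 kJ/s
Q = ΔH = 645.14 kJ/s = 645.14 kW
Heat supplied = 2322.5 MJ/h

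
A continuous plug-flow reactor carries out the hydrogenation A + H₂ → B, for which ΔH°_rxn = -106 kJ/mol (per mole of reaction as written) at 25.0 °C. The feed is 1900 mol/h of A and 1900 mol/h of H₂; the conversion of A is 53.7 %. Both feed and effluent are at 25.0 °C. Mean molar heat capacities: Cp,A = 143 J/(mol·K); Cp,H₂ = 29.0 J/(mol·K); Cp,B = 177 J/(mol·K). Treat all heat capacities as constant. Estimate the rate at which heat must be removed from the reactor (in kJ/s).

Q_out = 30.0 kJ/s

Extent of reaction ξ = 0.537 × 1900 = 1020.3 mol/h
Reaction term: ξ·ΔH°_rxn = 1020.3 × -106 = -108150 kJ/h
Q = ΔH = -108150 kJ/h = -30.042 kW
Heat removed = 30.042 kJ/s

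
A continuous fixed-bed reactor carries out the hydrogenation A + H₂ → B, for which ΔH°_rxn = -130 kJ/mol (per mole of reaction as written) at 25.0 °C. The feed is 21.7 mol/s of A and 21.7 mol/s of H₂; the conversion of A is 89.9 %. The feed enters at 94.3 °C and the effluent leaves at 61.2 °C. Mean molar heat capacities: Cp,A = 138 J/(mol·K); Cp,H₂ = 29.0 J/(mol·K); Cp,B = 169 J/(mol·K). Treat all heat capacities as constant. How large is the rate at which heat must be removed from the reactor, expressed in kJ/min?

Q_out = 159000 kJ/min

Extent of reaction ξ = 0.899 × 21.7 = 19.508 mol/s
Reaction term: ξ·ΔH°_rxn = 19.508 × -130 = -2536.1 kJ/s
Sensible, feed 94.3→25 °C: -251.14 kJ/s
Outlet flows (mol/s): A 2.1917, H₂ 2.1917, B 19.508
Sensible, products 25→61.2 °C: 132.6 kJ/s
Q = ΔH = -2654.6 kJ/s = -2654.6 kW
Heat removed = 159280 kJ/min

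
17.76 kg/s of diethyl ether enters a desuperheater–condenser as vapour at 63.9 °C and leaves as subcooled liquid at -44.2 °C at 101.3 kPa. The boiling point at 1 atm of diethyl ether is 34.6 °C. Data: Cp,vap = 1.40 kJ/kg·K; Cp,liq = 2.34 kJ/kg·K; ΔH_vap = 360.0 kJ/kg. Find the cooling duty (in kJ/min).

vapour 63.9→34.6 °C: -41.02 kJ/kg
condensation at 34.6 °C: -360 kJ/kg
liquid 34.6→-44.2 °C: -184.39 kJ/kg
Δh = -41.02 + -360 + -184.39 = -585.41 kJ/kg
Q = ṁ·Δh = 17.76 kg/s × -585.41 kJ/kg = -10397 kJ/s
|Q| = 10397 kW = 623820 kJ/min

Q_c = 624000 kJ/min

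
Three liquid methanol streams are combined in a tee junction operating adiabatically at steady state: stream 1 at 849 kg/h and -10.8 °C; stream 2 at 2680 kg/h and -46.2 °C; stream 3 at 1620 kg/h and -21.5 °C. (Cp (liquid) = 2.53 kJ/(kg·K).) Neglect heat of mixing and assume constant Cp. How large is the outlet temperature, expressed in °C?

T_out = -32.6 °C

Energy balance with Q = 0: Σ ṁᵢCp,ᵢ(T_out − Tᵢ) = 0
T_out = Σ ṁᵢCp,ᵢTᵢ / Σ ṁᵢCp,ᵢ
      = -424570 / 13027 = -32.592 °C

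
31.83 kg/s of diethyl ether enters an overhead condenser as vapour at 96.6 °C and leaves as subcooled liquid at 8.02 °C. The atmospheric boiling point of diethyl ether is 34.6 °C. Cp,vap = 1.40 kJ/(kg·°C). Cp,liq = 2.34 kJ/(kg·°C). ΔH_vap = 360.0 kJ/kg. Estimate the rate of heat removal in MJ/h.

Q_c = 58300 MJ/h

vapour 96.6→34.6 °C: -86.8 kJ/kg
condensation at 34.6 °C: -360 kJ/kg
liquid 34.6→8.02 °C: -62.197 kJ/kg
Δh = -86.8 + -360 + -62.197 = -509 kJ/kg
Q = ṁ·Δh = 31.83 kg/s × -509 kJ/kg = -16201 kJ/s
|Q| = 16201 kW = 58325 MJ/h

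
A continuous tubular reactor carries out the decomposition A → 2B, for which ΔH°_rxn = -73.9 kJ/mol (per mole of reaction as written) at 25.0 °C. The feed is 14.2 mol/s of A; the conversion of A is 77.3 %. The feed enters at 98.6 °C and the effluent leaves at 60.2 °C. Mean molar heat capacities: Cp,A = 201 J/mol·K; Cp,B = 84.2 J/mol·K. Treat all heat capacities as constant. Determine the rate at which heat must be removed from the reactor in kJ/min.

Extent of reaction ξ = 0.773 × 14.2 = 10.977 mol/s
Reaction term: ξ·ΔH°_rxn = 10.977 × -73.9 = -811.17 kJ/s
Sensible, feed 98.6→25 °C: -210.07 kJ/s
Outlet flows (mol/s): A 3.2234, B 21.953
Sensible, products 25→60.2 °C: 87.872 kJ/s
Q = ΔH = -933.37 kJ/s = -933.37 kW
Heat removed = 56002 kJ/min

Q_out = 56000 kJ/min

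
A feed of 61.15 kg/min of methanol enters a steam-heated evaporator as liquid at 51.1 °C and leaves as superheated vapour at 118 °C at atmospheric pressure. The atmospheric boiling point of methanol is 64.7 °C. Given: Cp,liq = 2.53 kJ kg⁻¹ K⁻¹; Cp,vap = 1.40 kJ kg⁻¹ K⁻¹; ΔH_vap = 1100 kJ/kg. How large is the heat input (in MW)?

Q = 1.23 MW

liquid 51.1→64.7 °C: 34.408 kJ/kg
vaporisation at 64.7 °C: 1100 kJ/kg
vapour 64.7→118 °C: 74.62 kJ/kg
Δh = 34.408 + 1100 + 74.62 = 1209 kJ/kg
Q = ṁ·Δh = 61.15 kg/min × 1209 kJ/kg = 73932 kJ/min
|Q| = 1232.2 kW = 1.2322 MW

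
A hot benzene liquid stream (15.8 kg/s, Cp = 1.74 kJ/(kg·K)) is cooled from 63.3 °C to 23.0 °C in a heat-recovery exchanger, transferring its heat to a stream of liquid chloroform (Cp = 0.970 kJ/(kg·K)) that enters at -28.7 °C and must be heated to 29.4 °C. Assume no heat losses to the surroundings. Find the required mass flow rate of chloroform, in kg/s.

Heat released by hot stream: Q = 15.8 × 1.74 × (63.3 − 23.0) = 1107.9 kJ/s
Energy balance on cold side (adiabatic exchanger): Q = ṁ_c·Cp_c·(T_c,out − T_c,in)
ṁ_c = 1107.9 / [0.970 × (29.4 − -28.7)] = 19.659 kg/s

ṁ_c = 19.7 kg/s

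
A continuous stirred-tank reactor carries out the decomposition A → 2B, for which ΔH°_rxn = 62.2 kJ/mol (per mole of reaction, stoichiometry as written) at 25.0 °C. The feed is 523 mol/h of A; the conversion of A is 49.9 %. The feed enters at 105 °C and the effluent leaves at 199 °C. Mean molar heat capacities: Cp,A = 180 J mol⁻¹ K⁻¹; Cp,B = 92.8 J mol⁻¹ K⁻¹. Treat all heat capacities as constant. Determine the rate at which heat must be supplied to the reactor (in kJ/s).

Extent of reaction ξ = 0.499 × 523 = 260.98 mol/h
Reaction term: ξ·ΔH°_rxn = 260.98 × 62.2 = 16233 kJ/h
Sensible, feed 105→25 °C: -7531.2 kJ/h
Outlet flows (mol/h): A 262.02, B 521.95
Sensible, products 25→199 °C: 16635 kJ/h
Q = ΔH = 25336 kJ/h = 7.0378 kW
Heat supplied = 7.0378 kJ/s

Q_in = 7.04 kJ/s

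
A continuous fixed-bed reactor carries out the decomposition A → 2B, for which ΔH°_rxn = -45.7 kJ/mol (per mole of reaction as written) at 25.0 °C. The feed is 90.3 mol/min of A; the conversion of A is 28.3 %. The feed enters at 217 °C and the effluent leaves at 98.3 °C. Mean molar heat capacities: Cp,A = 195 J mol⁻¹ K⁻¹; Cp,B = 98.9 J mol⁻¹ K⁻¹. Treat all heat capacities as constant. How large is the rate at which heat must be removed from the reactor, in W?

Q_out = 54200 W

Extent of reaction ξ = 0.283 × 90.3 = 25.555 mol/min
Reaction term: ξ·ΔH°_rxn = 25.555 × -45.7 = -1167.9 kJ/min
Sensible, feed 217→25 °C: -3380.8 kJ/min
Outlet flows (mol/min): A 64.745, B 51.11
Sensible, products 25→98.3 °C: 1295.9 kJ/min
Q = ΔH = -3252.7 kJ/min = -54.212 kW
Heat removed = 54212 W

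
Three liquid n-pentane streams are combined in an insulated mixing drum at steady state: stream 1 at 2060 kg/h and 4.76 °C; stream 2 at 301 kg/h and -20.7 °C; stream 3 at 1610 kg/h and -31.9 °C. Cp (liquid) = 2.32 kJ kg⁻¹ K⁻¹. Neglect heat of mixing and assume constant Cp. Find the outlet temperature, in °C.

Energy balance with Q = 0: Σ ṁᵢCp,ᵢ(T_out − Tᵢ) = 0
Σ ṁᵢCp,ᵢTᵢ = 2060×2.32×4.76 + 301×2.32×-20.7 + 1610×2.32×-31.9 = -110860
Σ ṁᵢCp,ᵢ = 2060×2.32 + 301×2.32 + 1610×2.32 = 9212.7
T_out = -110860 / 9212.7 = -12.033 °C

T_out = -12.0 °C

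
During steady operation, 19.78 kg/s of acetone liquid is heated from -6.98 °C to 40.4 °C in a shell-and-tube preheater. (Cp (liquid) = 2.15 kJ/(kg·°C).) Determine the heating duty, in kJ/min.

Q = ṁ·Cp·ΔT = 19.78 × 2.15 × (40.4 − -6.98) = 2014.9 kJ/s
Heating duty = 120900 kJ/min

Q = 121000 kJ/min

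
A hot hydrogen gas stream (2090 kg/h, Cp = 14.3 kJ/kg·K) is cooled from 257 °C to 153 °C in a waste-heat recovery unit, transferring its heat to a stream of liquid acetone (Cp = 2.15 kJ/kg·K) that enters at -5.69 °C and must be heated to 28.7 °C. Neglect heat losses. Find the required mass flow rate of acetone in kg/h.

ṁ_c = 42000 kg/h

Heat released by hot stream: Q = 2090 × 14.3 × (257 − 153) = 3.1082e+06 kJ/h
Energy balance on cold side (adiabatic exchanger): Q = ṁ_c·Cp_c·(T_c,out − T_c,in)
ṁ_c = 3.1082e+06 / [2.15 × (28.7 − -5.69)] = 42038 kg/h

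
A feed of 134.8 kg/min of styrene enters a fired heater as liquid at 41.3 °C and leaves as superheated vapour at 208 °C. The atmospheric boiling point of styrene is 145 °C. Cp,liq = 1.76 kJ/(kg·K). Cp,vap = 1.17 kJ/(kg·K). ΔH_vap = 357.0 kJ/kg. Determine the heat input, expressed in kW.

Q = 1380 kW

liquid 41.3→145 °C: 182.51 kJ/kg
vaporisation at 145 °C: 357 kJ/kg
vapour 145→208 °C: 73.71 kJ/kg
Δh = 182.51 + 357 + 73.71 = 613.22 kJ/kg
Q = ṁ·Δh = 134.8 kg/min × 613.22 kJ/kg = 82662 kJ/min
|Q| = 1377.7 kW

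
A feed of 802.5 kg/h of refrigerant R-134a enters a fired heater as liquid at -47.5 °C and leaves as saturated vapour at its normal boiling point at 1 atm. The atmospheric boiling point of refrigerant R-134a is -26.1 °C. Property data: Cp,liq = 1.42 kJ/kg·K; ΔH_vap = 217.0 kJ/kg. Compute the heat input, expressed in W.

liquid -47.5→-26.1 °C: 30.388 kJ/kg
vaporisation at -26.1 °C: 217 kJ/kg
Δh = 30.388 + 217 = 247.39 kJ/kg
Q = ṁ·Δh = 802.5 kg/h × 247.39 kJ/kg = 198530 kJ/h
|Q| = 55.147 kW = 55147 W

Q = 55100 W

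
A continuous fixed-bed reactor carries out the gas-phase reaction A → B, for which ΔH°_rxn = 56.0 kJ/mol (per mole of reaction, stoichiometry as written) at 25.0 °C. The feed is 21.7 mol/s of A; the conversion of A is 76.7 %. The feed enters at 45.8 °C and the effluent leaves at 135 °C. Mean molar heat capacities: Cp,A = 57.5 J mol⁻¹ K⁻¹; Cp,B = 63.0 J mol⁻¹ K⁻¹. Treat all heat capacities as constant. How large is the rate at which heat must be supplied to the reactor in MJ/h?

Extent of reaction ξ = 0.767 × 21.7 = 16.644 mol/s
Reaction term: ξ·ΔH°_rxn = 16.644 × 56.0 = 932.06 kJ/s
Sensible, feed 45.8→25 °C: -25.953 kJ/s
Outlet flows (mol/s): A 5.0561, B 16.644
Sensible, products 25→135 °C: 147.32 kJ/s
Q = ΔH = 1053.4 kJ/s = 1053.4 kW
Heat supplied = 3792.3 MJ/h

Q_in = 3790 MJ/h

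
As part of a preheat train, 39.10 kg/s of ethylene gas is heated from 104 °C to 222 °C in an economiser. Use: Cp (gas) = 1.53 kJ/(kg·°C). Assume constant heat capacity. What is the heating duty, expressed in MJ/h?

Q = ṁ·Cp·ΔT = 39.10 × 1.53 × (222 − 104) = 7059.1 kJ/s
Heating duty = 25413 MJ/h

Q = 25400 MJ/h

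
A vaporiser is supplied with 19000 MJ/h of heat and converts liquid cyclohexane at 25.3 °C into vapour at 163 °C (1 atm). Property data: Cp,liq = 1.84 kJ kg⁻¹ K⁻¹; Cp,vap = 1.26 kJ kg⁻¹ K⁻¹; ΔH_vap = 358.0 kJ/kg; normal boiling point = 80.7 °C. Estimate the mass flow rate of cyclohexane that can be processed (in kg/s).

ṁ = 9.36 kg/s

Δh = 1.84×(80.7−25.3) + 358.0 + 1.26×(163−80.7) = 563.63 kJ/kg
Q = 19000 MJ/h = 5277.8 kJ/s = 5277.8 kJ/s
ṁ = Q/Δh = 5277.8 / 563.63 = 9.3638 kg/s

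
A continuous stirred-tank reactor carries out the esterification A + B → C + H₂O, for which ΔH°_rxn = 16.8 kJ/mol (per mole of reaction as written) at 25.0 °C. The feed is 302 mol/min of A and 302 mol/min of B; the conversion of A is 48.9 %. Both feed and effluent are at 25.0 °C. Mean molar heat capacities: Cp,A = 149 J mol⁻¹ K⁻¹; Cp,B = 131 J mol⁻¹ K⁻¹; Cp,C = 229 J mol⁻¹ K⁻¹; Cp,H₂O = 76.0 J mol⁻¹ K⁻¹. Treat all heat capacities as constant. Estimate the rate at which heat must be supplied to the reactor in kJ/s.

Extent of reaction ξ = 0.489 × 302 = 147.68 mol/min
Reaction term: ξ·ΔH°_rxn = 147.68 × 16.8 = 2481 kJ/min
Q = ΔH = 2481 kJ/min = 41.35 kW
Heat supplied = 41.35 kJ/s

Q_in = 41.3 kJ/s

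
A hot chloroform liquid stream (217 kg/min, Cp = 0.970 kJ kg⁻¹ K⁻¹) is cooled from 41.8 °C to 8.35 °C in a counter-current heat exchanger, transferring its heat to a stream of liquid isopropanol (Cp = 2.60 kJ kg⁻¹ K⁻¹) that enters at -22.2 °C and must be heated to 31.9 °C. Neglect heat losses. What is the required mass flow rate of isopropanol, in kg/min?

Heat released by hot stream: Q = 217 × 0.970 × (41.8 − 8.35) = 7040.9 kJ/min
Energy balance on cold side (adiabatic exchanger): Q = ṁ_c·Cp_c·(T_c,out − T_c,in)
ṁ_c = 7040.9 / [2.60 × (31.9 − -22.2)] = 50.056 kg/min

ṁ_c = 50.1 kg/min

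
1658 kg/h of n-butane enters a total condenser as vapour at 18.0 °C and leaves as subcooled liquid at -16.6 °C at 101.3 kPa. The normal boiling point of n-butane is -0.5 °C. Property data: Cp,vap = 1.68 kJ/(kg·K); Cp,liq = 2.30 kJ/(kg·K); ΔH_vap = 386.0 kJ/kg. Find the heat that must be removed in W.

vapour 18.0→-0.5 °C: -31.08 kJ/kg
condensation at -0.5 °C: -386 kJ/kg
liquid -0.5→-16.6 °C: -37.03 kJ/kg
Δh = -31.08 + -386 + -37.03 = -454.11 kJ/kg
Q = ṁ·Δh = 1658 kg/h × -454.11 kJ/kg = -752910 kJ/h
|Q| = 209.14 kW = 209140 W

Q_c = 209000 W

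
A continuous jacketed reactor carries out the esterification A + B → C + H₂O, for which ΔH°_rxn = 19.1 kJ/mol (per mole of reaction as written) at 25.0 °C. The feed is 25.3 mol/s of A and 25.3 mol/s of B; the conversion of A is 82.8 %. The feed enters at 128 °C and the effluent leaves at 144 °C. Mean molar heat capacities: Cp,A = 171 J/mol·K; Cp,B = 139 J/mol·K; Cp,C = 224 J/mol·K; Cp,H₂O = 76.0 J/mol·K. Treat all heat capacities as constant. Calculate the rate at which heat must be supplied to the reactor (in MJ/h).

Q_in = 1800 MJ/h

Extent of reaction ξ = 0.828 × 25.3 = 20.948 mol/s
Reaction term: ξ·ΔH°_rxn = 20.948 × 19.1 = 400.11 kJ/s
Sensible, feed 128→25 °C: -807.83 kJ/s
Outlet flows (mol/s): A 4.3516, B 4.3516, C 20.948, H₂O 20.948
Sensible, products 25→144 °C: 908.39 kJ/s
Q = ΔH = 500.67 kJ/s = 500.67 kW
Heat supplied = 1802.4 MJ/h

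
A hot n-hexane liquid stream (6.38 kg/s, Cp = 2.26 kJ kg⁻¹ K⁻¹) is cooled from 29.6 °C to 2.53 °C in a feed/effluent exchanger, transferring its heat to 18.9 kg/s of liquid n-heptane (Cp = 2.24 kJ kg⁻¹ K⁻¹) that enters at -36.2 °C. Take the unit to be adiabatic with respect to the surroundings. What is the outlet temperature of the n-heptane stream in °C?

T_c,out = -27.0 °C

Heat released by hot stream: Q = 6.38 × 2.26 × (29.6 − 2.53) = 390.32 kJ/s
Energy balance on cold side (adiabatic exchanger): Q = ṁ_c·Cp_c·(T_c,out − T_c,in)
T_c,out = -36.2 + 390.32/(18.9 × 2.24) = -26.98 °C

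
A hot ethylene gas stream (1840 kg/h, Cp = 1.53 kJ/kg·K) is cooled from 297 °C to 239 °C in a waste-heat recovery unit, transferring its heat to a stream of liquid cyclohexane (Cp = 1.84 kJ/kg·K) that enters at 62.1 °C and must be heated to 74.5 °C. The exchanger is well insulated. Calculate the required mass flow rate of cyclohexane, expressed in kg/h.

ṁ_c = 7160 kg/h

Heat released by hot stream: Q = 1840 × 1.53 × (297 − 239) = 163280 kJ/h
Energy balance on cold side (adiabatic exchanger): Q = ṁ_c·Cp_c·(T_c,out − T_c,in)
ṁ_c = 163280 / [1.84 × (74.5 − 62.1)] = 7156.5 kg/h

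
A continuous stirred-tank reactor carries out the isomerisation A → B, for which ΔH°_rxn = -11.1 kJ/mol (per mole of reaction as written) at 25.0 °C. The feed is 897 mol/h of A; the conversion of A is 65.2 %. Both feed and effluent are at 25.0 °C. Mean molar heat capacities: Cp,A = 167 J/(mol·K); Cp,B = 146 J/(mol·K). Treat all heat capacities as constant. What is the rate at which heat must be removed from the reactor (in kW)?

Q_out = 1.80 kW

Extent of reaction ξ = 0.652 × 897 = 584.84 mol/h
Reaction term: ξ·ΔH°_rxn = 584.84 × -11.1 = -6491.8 kJ/h
Q = ΔH = -6491.8 kJ/h = -1.8033 kW
Heat removed = 1.8033 kW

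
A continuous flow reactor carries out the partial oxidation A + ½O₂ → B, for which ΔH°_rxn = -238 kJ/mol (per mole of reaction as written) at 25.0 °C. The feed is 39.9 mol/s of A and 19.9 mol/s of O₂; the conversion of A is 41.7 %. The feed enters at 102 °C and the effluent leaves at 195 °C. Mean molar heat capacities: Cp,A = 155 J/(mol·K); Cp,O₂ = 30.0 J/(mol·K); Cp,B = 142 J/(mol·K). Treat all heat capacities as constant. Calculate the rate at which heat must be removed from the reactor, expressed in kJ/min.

Extent of reaction ξ = 0.417 × 39.9 = 16.638 mol/s
Reaction term: ξ·ΔH°_rxn = 16.638 × -238 = -3959.9 kJ/s
Sensible, feed 102→25 °C: -522.18 kJ/s
Outlet flows (mol/s): A 23.262, O₂ 11.581, B 16.638
Sensible, products 25→195 °C: 1073.7 kJ/s
Q = ΔH = -3408.4 kJ/s = -3408.4 kW
Heat removed = 204510 kJ/min

Q_out = 205000 kJ/min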